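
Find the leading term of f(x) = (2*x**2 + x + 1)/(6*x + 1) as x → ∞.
x/3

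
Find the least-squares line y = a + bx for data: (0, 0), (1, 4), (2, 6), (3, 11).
a = 0, b = 7/2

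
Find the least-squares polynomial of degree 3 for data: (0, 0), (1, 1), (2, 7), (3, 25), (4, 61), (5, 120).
1/14 + (-3/28)x + (-5/28)x² + x³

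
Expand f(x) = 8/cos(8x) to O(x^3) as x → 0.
8 + 256*x**2 + O(x**3)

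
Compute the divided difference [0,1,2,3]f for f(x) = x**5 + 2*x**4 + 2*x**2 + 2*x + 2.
37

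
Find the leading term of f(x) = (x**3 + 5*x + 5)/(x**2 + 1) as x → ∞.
x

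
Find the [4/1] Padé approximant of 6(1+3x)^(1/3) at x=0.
(2*x**4 - 16*x**3/5 + 36*x**2/5 + 96*x/5 + 6)/(11*x/5 + 1)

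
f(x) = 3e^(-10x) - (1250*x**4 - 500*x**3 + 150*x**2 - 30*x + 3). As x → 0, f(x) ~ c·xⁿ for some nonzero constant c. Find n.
5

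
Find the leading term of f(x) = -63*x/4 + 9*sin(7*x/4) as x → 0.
-1029*x**3/128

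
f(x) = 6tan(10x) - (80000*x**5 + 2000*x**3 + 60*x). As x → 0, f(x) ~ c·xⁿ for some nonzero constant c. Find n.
7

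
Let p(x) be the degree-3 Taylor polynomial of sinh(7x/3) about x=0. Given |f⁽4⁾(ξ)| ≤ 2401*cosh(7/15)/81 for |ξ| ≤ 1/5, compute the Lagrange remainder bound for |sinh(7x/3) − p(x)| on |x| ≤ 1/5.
2401*cosh(7/15)/1215000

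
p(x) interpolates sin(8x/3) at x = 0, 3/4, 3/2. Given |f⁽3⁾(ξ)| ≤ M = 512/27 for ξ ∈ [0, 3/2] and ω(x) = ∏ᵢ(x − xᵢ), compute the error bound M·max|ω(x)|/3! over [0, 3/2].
8*sqrt(3)/27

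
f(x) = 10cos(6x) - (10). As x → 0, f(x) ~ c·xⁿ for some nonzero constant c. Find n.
2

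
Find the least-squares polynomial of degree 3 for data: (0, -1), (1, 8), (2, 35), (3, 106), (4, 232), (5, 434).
-13/18 + (2137/756)x + (118/63)x² + (323/108)x³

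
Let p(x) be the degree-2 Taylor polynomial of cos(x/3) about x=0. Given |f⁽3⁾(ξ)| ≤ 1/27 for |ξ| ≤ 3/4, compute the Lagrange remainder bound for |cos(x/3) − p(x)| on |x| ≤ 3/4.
1/384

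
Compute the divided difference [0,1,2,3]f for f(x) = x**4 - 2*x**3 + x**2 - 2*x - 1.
4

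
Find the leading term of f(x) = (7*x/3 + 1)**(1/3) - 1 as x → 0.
7*x/9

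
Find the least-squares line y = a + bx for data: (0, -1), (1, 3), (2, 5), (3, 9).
a = -4/5, b = 16/5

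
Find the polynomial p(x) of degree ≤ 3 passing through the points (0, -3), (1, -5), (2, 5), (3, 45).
3*x**3 - 3*x**2 - 2*x - 3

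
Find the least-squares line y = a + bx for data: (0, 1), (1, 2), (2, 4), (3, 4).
a = 11/10, b = 11/10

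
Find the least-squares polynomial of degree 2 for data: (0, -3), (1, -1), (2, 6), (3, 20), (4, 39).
-103/35 + (-17/14)x + (41/14)x²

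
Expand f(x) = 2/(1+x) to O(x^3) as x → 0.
2 - 2*x + 2*x**2 + O(x**3)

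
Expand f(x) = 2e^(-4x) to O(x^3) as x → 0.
2 - 8*x + 16*x**2 + O(x**3)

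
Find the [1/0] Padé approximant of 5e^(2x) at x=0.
10*x + 5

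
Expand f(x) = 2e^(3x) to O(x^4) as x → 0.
2 + 6*x + 9*x**2 + 9*x**3 + O(x**4)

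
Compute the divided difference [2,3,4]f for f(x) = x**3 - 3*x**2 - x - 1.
6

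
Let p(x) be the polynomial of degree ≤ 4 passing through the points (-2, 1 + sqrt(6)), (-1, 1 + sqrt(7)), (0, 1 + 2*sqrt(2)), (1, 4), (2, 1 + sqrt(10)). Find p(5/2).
-283/32 - 45*sqrt(7)/32 + 35*sqrt(6)/128 + 315*sqrt(10)/128 + 189*sqrt(2)/32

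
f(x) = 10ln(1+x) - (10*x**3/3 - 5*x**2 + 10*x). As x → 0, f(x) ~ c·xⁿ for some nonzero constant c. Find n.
4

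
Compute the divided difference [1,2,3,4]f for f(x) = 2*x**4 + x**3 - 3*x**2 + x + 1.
21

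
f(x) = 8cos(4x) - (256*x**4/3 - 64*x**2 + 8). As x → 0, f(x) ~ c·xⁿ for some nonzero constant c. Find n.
6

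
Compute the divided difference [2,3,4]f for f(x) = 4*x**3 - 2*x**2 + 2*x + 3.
34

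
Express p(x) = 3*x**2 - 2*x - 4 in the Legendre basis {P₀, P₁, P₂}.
(-3)P₀ + (-2)P₁ + (2)P₂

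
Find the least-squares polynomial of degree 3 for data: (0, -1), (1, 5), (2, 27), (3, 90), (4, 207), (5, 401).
-53/63 + (439/189)x + (-20/63)x² + (86/27)x³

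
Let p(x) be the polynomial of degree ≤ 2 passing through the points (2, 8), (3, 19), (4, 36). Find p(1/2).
11/4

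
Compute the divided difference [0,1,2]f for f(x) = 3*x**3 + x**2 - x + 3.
10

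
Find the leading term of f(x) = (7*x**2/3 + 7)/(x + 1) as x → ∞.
7*x/3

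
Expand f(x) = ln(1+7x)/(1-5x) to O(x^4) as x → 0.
7*x + 21*x**2/2 + 1001*x**3/6 + O(x**4)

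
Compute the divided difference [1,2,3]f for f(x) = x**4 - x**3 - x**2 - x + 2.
18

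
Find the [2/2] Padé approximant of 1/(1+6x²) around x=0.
1/(6*x**2 + 1)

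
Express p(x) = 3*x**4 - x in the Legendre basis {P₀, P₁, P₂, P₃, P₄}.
(3/5)P₀ - P₁ + (12/7)P₂ + (24/35)P₄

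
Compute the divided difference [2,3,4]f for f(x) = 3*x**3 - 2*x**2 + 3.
25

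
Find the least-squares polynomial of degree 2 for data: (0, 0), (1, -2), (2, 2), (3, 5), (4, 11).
-16/35 + (-97/70)x + (15/14)x²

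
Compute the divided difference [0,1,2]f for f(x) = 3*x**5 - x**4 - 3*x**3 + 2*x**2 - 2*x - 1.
31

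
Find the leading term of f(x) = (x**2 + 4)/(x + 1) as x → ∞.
x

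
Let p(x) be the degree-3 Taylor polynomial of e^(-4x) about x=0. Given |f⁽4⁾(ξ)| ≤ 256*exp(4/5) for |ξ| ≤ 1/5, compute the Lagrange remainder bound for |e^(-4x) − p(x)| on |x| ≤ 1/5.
32*exp(4/5)/1875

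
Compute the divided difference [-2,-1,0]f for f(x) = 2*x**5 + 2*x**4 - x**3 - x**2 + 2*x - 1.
-14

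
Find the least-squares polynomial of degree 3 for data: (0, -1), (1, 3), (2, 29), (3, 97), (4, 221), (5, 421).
-20/21 + (-253/126)x + (17/6)x² + (26/9)x³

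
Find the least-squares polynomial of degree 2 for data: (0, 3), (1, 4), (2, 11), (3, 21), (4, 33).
18/7 + (39/70)x + (25/14)x²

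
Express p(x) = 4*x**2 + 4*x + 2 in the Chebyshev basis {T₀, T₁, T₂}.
(4)T₀ + (4)T₁ + (2)T₂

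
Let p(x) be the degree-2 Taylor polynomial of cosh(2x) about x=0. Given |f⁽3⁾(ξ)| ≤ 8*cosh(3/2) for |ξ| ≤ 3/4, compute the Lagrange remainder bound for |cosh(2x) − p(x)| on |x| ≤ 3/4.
9*cosh(3/2)/16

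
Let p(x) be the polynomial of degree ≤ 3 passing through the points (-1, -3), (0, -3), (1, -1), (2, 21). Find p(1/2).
-27/8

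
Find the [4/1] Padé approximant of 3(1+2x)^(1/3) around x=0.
(16*x**4/81 - 64*x**3/135 + 8*x**2/5 + 32*x/5 + 3)/(22*x/15 + 1)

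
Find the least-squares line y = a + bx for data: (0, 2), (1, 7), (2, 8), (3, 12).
a = 13/5, b = 31/10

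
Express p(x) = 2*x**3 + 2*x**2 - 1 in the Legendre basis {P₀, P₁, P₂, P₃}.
(-1/3)P₀ + (6/5)P₁ + (4/3)P₂ + (4/5)P₃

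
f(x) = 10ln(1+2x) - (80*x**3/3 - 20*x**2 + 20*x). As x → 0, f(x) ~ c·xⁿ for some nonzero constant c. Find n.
4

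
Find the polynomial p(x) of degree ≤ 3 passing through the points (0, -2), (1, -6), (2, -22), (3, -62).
-2*x**3 - 2*x - 2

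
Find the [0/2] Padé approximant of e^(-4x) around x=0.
1/(8*x**2 + 4*x + 1)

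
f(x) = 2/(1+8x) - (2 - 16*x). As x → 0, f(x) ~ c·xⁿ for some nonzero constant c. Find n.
2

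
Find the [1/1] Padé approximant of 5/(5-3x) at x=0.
1/(1 - 3*x/5)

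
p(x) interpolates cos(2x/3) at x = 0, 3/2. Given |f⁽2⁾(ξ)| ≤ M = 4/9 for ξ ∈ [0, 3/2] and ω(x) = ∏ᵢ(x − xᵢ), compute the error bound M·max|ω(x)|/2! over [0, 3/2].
1/8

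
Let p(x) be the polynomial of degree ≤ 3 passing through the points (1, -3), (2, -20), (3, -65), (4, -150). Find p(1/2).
-5/4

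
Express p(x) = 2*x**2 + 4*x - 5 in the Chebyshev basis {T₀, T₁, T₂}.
(-4)T₀ + (4)T₁ + T₂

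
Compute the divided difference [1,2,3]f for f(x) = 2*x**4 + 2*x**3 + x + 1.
62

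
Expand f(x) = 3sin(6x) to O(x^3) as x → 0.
18*x + O(x**3)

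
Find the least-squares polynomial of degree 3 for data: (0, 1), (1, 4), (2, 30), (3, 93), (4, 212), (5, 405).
5/6 + (-281/252)x + (163/84)x² + (26/9)x³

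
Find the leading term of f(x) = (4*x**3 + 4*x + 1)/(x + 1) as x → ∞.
4*x**2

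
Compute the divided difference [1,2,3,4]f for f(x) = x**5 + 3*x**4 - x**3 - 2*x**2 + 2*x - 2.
94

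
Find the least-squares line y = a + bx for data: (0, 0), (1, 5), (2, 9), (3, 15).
a = -1/10, b = 49/10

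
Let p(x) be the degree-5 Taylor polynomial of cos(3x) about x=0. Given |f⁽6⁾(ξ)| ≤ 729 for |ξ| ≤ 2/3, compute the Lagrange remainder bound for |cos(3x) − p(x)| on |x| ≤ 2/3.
4/45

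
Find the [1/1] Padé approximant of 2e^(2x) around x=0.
(2*x + 2)/(1 - x)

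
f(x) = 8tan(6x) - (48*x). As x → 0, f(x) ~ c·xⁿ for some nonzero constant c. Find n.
3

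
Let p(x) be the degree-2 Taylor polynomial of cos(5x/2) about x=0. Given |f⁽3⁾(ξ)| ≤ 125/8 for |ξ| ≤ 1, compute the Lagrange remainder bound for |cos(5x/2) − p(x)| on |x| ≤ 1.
125/48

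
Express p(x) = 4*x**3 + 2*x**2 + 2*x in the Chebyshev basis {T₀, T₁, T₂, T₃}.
T₀ + (5)T₁ + T₂ + T₃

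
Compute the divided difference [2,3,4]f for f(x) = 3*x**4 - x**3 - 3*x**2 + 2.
153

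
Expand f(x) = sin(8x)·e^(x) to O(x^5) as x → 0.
8*x + 8*x**2 - 244*x**3/3 - 84*x**4 + O(x**5)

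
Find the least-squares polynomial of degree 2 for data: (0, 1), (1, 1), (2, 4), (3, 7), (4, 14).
1 + (-4/5)x + x²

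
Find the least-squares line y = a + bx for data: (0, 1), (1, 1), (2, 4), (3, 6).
a = 3/10, b = 9/5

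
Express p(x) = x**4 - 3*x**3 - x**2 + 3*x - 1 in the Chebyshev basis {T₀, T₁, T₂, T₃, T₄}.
(-9/8)T₀ + (3/4)T₁ + (-3/4)T₃ + (1/8)T₄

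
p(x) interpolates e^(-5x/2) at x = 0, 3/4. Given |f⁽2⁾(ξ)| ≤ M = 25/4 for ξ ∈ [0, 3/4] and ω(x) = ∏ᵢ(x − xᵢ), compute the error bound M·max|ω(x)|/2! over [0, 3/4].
225/512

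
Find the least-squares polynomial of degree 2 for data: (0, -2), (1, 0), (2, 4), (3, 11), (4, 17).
-78/35 + (123/70)x + (11/14)x²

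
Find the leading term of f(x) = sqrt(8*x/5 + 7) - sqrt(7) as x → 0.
4*sqrt(7)*x/35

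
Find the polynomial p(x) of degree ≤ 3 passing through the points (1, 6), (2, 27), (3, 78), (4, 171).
2*x**3 + 3*x**2 - 2*x + 3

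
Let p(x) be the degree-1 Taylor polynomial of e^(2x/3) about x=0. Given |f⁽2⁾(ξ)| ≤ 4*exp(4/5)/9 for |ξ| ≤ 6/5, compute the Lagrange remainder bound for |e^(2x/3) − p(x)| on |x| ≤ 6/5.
8*exp(4/5)/25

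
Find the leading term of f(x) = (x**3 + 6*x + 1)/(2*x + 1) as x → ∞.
x**2/2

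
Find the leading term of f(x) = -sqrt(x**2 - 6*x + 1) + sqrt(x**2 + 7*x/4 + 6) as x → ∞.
31/8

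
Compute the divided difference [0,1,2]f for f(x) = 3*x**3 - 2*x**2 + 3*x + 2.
7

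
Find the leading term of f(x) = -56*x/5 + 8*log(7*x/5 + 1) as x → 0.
-196*x**2/25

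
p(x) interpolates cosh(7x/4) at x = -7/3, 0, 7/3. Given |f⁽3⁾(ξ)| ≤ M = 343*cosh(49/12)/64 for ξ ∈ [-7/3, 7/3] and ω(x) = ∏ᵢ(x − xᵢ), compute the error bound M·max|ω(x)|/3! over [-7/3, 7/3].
117649*sqrt(3)*cosh(49/12)/46656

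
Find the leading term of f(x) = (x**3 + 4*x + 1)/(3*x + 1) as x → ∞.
x**2/3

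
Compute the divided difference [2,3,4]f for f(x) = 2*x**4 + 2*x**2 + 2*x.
112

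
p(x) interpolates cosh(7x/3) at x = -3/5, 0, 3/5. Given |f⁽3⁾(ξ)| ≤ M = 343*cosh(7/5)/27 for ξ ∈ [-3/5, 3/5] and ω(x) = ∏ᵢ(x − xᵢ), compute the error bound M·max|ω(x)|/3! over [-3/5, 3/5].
343*sqrt(3)*cosh(7/5)/3375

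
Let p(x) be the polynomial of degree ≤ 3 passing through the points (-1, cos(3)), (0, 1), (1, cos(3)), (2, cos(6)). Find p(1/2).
cos(3)/2 - cos(6)/16 + 9/16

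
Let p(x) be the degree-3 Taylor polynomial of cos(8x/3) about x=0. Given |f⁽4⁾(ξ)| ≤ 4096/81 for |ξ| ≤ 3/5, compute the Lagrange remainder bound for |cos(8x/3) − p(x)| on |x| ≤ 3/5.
512/1875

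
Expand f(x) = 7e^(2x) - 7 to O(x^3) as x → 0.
14*x + 14*x**2 + O(x**3)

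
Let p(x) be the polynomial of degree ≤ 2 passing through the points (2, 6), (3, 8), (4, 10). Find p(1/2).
3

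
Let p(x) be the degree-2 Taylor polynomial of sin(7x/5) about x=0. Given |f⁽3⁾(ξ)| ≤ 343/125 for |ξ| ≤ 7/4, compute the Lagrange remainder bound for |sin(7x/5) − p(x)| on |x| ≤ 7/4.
117649/48000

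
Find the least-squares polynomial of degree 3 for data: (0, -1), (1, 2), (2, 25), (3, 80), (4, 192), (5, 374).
-143/126 + (725/756)x + (-29/126)x² + (325/108)x³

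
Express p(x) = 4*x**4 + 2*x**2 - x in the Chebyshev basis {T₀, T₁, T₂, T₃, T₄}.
(5/2)T₀ - T₁ + (3)T₂ + (1/2)T₄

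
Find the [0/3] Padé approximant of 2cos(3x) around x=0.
2/(9*x**2/2 + 1)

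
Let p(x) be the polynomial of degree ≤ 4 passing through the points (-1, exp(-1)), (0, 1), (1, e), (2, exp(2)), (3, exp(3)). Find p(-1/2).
(35 + e*(-70*e - 5*exp(3) + 140 + 28*exp(2)))*exp(-1)/128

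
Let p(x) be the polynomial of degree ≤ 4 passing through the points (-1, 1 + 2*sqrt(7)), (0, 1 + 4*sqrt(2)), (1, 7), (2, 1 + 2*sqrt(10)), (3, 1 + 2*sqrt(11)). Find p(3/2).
-5*sqrt(2)/8 - 5*sqrt(11)/64 + 3*sqrt(7)/64 + 15*sqrt(10)/16 + 167/32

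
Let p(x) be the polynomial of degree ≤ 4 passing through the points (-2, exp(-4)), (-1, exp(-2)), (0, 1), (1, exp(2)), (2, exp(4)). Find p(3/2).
(-5 + 28*exp(2) + 35*(-2 + 4*exp(2) + exp(4))*exp(4))*exp(-4)/128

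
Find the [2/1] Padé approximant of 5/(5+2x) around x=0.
1/(2*x/5 + 1)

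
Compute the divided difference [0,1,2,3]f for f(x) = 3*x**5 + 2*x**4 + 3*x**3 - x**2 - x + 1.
90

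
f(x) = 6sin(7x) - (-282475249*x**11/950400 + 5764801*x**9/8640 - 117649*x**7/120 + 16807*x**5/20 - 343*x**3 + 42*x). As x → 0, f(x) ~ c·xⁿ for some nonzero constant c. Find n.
13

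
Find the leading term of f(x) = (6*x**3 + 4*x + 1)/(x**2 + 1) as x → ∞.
6*x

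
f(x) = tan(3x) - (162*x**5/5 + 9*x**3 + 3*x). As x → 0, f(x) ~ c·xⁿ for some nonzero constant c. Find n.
7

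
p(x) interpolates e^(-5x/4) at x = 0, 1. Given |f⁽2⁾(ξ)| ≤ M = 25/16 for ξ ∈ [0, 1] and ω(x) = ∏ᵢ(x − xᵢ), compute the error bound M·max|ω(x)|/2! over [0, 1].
25/128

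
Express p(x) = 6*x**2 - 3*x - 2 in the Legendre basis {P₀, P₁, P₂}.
(-3)P₁ + (4)P₂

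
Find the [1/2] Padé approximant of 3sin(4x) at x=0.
12*x/(8*x**2/3 + 1)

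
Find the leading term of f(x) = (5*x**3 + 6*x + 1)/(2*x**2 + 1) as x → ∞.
5*x/2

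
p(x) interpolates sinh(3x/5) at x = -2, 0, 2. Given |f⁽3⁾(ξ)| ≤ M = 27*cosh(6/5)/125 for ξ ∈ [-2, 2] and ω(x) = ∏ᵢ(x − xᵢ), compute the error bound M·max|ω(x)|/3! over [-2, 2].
8*sqrt(3)*cosh(6/5)/125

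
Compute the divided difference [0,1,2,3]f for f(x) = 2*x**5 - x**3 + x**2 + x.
49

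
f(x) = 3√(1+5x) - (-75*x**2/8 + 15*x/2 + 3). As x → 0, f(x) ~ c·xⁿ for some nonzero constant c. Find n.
3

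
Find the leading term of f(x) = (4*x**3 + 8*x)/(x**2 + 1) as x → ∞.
4*x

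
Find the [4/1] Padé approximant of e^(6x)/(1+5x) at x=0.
(63126*x**4/995 + 31608*x**3/995 + 17586*x**2/995 + 5646*x/995 + 1)/(4651*x/995 + 1)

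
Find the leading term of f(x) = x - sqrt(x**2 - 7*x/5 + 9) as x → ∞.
7/10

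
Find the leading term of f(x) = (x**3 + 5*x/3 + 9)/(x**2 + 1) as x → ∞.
x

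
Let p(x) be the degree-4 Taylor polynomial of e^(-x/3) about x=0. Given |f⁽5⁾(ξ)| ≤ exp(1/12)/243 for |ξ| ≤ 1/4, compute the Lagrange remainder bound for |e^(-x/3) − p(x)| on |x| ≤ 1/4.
exp(1/12)/29859840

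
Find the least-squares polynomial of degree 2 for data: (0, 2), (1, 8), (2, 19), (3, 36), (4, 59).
74/35 + (97/35)x + (20/7)x²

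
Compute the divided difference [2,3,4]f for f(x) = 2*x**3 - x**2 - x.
17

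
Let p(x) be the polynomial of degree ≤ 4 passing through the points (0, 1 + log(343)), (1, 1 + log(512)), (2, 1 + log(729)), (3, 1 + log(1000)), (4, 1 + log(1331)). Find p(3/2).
1 + log(648*11**(9/128)*2**(3/4)*3**(7/32)*5**(17/32)*7**(113/128)/35)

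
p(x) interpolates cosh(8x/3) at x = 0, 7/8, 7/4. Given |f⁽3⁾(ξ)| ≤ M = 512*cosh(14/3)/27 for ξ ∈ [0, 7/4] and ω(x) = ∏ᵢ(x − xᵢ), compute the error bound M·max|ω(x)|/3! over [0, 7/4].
343*sqrt(3)*cosh(14/3)/729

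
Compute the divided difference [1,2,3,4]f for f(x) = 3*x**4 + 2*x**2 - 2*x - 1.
30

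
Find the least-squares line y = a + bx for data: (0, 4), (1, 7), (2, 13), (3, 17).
a = 7/2, b = 9/2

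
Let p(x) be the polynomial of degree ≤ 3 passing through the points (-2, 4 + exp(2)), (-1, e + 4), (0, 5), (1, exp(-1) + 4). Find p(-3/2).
(1 + e*(5*exp(2) + 15*e + 59))*exp(-1)/16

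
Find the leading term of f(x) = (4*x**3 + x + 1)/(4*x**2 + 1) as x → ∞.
x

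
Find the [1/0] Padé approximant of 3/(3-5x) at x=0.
5*x/3 + 1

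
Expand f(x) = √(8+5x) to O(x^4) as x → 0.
2*sqrt(2) + 5*sqrt(2)*x/8 - 25*sqrt(2)*x**2/256 + 125*sqrt(2)*x**3/4096 + O(x**4)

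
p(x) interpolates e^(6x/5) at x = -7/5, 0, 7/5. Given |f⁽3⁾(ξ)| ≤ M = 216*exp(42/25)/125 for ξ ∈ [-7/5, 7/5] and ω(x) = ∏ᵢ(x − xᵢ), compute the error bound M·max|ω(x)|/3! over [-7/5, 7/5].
2744*sqrt(3)*exp(42/25)/15625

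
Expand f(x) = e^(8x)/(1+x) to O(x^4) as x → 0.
1 + 7*x + 25*x**2 + 181*x**3/3 + O(x**4)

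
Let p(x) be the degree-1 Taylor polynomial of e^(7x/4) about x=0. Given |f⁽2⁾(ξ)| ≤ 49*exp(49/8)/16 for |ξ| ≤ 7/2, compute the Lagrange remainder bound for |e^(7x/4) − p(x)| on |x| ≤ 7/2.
2401*exp(49/8)/128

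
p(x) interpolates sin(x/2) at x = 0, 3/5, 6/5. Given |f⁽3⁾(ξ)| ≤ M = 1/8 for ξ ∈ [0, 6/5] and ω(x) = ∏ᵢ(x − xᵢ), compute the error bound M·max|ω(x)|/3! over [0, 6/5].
sqrt(3)/1000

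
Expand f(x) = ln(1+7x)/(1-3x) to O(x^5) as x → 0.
7*x - 7*x**2/2 + 623*x**3/6 - 1155*x**4/4 + O(x**5)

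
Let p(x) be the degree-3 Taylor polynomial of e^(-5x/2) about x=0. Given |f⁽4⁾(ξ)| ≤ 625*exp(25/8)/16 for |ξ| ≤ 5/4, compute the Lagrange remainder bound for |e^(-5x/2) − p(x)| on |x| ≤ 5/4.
390625*exp(25/8)/98304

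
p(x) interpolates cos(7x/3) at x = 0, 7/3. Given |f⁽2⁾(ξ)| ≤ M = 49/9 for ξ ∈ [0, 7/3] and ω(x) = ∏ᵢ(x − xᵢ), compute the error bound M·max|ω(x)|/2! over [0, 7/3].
2401/648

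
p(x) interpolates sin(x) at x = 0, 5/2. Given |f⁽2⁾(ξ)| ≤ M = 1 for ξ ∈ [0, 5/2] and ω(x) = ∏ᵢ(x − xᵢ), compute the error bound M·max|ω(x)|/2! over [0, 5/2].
25/32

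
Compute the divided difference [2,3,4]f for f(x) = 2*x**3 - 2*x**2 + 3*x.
16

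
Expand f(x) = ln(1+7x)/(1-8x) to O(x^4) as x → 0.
7*x + 63*x**2/2 + 1099*x**3/3 + O(x**4)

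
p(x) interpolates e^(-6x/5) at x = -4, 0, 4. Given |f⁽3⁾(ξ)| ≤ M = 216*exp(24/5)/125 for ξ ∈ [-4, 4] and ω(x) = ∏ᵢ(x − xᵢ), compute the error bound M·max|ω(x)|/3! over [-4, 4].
512*sqrt(3)*exp(24/5)/125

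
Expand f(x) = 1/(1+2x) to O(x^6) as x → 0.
1 - 2*x + 4*x**2 - 8*x**3 + 16*x**4 - 32*x**5 + O(x**6)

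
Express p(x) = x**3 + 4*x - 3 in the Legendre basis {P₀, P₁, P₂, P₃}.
(-3)P₀ + (23/5)P₁ + (2/5)P₃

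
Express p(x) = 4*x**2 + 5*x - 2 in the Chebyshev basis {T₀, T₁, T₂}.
(5)T₁ + (2)T₂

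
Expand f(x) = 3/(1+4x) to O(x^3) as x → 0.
3 - 12*x + 48*x**2 + O(x**3)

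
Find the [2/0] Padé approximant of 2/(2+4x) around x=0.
4*x**2 - 2*x + 1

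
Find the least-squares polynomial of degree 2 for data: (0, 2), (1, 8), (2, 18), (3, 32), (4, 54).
82/35 + (88/35)x + (18/7)x²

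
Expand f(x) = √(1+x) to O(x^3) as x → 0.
1 + x/2 - x**2/8 + O(x**3)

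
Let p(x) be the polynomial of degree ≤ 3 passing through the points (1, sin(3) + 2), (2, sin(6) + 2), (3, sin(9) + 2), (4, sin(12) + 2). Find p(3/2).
15*sin(6)/16 - 5*sin(9)/16 + sin(12)/16 + 5*sin(3)/16 + 2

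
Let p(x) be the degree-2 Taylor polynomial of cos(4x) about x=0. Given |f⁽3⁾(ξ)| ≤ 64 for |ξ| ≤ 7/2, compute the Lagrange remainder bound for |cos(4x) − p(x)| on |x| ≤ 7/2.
1372/3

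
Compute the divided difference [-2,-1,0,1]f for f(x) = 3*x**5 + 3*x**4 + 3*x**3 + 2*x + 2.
12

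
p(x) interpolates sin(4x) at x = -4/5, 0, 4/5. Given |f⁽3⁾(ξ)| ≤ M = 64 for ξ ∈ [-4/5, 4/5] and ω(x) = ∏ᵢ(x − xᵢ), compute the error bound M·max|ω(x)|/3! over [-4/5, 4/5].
4096*sqrt(3)/3375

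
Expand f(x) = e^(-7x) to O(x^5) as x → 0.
1 - 7*x + 49*x**2/2 - 343*x**3/6 + 2401*x**4/24 + O(x**5)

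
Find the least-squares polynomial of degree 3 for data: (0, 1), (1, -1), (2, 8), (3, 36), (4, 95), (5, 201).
5/7 + (-15/14)x + (-25/14)x² + (2)x³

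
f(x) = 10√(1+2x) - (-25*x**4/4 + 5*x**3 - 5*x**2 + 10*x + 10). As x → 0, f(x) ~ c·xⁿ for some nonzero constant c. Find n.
5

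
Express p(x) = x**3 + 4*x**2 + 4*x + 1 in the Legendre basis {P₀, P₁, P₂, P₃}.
(7/3)P₀ + (23/5)P₁ + (8/3)P₂ + (2/5)P₃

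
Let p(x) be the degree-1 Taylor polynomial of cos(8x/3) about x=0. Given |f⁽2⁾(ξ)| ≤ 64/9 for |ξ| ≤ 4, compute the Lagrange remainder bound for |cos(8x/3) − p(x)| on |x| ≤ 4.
512/9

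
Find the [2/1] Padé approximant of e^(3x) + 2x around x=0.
(-x**2/2 + 4*x + 1)/(1 - x)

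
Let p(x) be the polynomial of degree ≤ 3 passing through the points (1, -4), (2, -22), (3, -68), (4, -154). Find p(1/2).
-7/4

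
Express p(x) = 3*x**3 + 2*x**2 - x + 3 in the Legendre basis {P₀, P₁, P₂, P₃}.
(11/3)P₀ + (4/5)P₁ + (4/3)P₂ + (6/5)P₃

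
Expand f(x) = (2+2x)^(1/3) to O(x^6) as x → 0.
2**(1/3) + 2**(1/3)*x/3 - 2**(1/3)*x**2/9 + 5*2**(1/3)*x**3/81 - 10*2**(1/3)*x**4/243 + 22*2**(1/3)*x**5/729 + O(x**6)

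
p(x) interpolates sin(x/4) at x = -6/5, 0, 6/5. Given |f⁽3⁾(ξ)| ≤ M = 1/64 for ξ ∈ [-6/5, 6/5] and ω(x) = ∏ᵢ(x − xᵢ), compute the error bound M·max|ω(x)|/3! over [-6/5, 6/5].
sqrt(3)/1000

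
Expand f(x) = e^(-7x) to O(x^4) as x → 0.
1 - 7*x + 49*x**2/2 - 343*x**3/6 + O(x**4)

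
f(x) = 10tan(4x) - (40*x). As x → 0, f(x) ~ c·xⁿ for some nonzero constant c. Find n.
3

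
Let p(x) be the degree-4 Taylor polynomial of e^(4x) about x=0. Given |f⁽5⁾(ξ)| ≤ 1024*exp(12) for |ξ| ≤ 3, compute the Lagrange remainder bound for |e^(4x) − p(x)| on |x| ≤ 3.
10368*exp(12)/5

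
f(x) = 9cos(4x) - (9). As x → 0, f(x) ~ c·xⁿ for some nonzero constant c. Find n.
2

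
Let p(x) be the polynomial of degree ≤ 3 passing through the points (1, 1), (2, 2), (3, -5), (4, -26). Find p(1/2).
-5/8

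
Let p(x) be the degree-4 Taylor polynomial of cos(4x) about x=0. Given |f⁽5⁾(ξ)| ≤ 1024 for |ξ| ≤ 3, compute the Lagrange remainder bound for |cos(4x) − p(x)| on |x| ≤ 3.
10368/5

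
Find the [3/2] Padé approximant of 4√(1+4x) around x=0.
(8*x**3 + 36*x**2 + 24*x + 4)/(3*x**2 + 4*x + 1)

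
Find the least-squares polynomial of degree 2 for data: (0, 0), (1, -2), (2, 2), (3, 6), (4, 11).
-3/5 - x + x²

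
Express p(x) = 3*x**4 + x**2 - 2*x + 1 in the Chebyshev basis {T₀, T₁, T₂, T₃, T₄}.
(21/8)T₀ + (-2)T₁ + (2)T₂ + (3/8)T₄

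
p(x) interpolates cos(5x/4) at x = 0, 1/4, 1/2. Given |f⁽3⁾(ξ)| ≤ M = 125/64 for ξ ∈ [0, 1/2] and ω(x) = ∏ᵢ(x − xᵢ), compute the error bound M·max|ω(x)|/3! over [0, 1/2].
125*sqrt(3)/110592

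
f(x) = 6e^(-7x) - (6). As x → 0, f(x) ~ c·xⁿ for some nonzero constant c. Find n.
1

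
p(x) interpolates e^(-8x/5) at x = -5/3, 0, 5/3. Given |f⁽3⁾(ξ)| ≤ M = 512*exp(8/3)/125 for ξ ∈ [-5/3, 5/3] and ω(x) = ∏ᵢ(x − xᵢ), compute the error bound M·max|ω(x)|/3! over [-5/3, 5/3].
512*sqrt(3)*exp(8/3)/729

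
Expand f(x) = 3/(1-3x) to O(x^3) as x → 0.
3 + 9*x + 27*x**2 + O(x**3)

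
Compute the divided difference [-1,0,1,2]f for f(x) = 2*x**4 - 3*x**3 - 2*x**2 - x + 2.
1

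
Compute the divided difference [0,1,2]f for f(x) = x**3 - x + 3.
3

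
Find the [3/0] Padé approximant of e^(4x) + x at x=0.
32*x**3/3 + 8*x**2 + 5*x + 1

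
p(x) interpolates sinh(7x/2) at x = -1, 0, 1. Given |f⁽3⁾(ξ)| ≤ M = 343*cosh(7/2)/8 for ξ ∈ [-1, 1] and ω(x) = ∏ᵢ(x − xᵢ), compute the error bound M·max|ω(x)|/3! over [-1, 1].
343*sqrt(3)*cosh(7/2)/216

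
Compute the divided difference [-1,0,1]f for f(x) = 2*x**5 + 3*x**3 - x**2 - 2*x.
-1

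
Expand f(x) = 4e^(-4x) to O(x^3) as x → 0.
4 - 16*x + 32*x**2 + O(x**3)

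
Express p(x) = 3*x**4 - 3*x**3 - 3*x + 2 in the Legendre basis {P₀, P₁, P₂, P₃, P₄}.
(13/5)P₀ + (-24/5)P₁ + (12/7)P₂ + (-6/5)P₃ + (24/35)P₄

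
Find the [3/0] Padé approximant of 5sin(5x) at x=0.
-625*x**3/6 + 25*x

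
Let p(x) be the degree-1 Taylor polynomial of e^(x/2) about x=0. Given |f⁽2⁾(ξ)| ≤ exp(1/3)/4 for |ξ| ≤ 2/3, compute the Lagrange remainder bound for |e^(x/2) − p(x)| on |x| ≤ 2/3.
exp(1/3)/18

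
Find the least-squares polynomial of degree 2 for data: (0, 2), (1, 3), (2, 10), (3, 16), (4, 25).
54/35 + (113/70)x + (15/14)x²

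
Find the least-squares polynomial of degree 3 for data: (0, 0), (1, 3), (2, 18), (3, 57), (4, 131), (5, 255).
-11/126 + (185/108)x + (-59/126)x² + (223/108)x³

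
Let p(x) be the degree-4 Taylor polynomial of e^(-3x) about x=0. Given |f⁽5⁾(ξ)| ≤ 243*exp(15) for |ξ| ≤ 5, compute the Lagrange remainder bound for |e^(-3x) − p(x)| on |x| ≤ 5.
50625*exp(15)/8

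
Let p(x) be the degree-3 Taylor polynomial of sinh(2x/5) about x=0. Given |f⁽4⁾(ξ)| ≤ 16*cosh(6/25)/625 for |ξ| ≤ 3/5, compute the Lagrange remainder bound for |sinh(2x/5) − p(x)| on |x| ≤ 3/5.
54*cosh(6/25)/390625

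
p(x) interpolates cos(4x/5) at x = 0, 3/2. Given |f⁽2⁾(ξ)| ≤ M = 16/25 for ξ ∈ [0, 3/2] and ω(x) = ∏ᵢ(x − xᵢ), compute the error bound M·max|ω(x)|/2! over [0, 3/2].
9/50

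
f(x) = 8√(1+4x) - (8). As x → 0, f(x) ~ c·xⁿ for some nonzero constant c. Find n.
1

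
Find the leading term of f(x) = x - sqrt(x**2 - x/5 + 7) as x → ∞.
1/10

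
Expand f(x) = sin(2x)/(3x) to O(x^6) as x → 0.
2/3 - 4*x**2/9 + 4*x**4/45 + O(x**6)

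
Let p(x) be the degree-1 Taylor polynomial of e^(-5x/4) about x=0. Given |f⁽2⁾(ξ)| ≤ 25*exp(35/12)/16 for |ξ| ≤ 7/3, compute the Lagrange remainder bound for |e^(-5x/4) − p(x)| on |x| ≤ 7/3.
1225*exp(35/12)/288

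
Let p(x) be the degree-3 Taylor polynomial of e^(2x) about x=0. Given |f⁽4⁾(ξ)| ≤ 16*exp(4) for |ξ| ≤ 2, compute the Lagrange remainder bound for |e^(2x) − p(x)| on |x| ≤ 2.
32*exp(4)/3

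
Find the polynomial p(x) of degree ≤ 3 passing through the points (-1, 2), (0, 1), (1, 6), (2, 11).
-x**3 + 3*x**2 + 3*x + 1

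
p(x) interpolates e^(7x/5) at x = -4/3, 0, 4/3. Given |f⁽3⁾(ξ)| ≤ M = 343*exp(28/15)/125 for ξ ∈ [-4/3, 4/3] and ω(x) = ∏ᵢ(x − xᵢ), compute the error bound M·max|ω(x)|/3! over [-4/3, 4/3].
21952*sqrt(3)*exp(28/15)/91125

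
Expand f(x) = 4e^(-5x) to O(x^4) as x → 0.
4 - 20*x + 50*x**2 - 250*x**3/3 + O(x**4)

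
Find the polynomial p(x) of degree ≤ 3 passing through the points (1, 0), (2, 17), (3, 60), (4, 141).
2*x**3 + x**2 - 3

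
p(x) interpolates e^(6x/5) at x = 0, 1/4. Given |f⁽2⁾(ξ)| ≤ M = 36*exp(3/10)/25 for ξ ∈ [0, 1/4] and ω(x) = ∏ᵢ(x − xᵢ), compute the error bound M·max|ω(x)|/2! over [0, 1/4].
9*exp(3/10)/800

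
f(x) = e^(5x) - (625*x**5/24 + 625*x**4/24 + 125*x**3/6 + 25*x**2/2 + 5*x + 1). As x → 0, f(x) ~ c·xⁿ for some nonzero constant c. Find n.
6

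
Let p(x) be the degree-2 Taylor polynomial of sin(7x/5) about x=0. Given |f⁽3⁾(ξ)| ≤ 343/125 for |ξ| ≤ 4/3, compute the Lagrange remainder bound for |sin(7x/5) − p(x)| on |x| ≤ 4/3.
10976/10125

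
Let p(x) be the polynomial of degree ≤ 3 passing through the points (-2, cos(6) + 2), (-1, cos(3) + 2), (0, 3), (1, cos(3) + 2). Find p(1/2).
cos(6)/16 + 47/16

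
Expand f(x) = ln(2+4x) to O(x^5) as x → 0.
log(2) + 2*x - 2*x**2 + 8*x**3/3 - 4*x**4 + O(x**5)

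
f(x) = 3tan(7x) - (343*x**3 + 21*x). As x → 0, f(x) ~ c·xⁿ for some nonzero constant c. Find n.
5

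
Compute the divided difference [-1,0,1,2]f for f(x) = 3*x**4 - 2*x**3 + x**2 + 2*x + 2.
4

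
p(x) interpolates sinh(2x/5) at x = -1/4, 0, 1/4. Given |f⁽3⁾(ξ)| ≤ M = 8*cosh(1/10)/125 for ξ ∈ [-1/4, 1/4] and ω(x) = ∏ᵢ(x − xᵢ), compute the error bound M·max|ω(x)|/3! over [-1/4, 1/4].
sqrt(3)*cosh(1/10)/27000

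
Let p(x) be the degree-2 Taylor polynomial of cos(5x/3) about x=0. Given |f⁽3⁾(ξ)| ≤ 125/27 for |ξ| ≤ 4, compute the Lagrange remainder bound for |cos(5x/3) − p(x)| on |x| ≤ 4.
4000/81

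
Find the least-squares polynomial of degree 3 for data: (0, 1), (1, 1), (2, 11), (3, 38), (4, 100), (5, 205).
37/42 + (185/252)x + (-89/42)x² + (73/36)x³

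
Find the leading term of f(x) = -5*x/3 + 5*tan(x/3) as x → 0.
5*x**3/81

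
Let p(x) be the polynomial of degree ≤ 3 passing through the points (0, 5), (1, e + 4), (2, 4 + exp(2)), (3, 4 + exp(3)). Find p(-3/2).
-35*exp(3)/16 - 189*e/16 + 169/16 + 135*exp(2)/16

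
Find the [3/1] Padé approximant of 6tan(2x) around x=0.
16*x**3 + 12*x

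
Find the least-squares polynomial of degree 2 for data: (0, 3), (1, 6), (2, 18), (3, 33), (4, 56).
96/35 + (71/70)x + (43/14)x²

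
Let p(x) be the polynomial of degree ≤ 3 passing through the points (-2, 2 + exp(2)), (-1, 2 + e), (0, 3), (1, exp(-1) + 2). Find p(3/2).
(35 + e*(-5*exp(2) - 3 + 21*e))*exp(-1)/16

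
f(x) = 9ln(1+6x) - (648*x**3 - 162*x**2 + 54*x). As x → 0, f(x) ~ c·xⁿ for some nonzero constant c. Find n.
4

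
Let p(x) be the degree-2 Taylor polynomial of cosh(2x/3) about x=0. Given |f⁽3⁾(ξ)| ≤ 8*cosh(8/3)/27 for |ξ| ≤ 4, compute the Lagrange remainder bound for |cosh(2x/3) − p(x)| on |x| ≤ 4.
256*cosh(8/3)/81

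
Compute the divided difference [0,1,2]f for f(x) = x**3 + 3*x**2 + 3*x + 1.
6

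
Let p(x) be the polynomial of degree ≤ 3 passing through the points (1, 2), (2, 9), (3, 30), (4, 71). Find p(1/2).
15/8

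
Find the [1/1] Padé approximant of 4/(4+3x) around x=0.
1/(3*x/4 + 1)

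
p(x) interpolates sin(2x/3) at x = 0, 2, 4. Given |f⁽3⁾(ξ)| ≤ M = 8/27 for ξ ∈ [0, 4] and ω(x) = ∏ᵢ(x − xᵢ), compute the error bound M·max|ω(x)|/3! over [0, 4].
64*sqrt(3)/729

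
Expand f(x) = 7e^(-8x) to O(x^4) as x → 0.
7 - 56*x + 224*x**2 - 1792*x**3/3 + O(x**4)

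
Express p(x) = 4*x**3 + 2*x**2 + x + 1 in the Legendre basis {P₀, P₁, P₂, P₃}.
(5/3)P₀ + (17/5)P₁ + (4/3)P₂ + (8/5)P₃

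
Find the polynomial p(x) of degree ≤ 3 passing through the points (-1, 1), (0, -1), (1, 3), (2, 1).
-2*x**3 + 3*x**2 + 3*x - 1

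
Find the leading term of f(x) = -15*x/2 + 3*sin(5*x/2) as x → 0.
-125*x**3/16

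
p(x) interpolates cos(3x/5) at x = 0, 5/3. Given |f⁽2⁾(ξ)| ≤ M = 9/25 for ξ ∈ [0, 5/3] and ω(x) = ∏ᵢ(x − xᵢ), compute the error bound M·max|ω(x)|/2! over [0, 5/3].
1/8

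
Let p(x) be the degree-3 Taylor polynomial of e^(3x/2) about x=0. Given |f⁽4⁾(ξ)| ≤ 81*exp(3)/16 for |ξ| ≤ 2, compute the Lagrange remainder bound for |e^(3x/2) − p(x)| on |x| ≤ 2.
27*exp(3)/8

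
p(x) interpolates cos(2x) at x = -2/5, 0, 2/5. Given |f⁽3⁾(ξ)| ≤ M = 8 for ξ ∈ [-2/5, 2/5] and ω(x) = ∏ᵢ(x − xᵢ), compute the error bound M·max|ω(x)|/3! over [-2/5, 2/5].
64*sqrt(3)/3375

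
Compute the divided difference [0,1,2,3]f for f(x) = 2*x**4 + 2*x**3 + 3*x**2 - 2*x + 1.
14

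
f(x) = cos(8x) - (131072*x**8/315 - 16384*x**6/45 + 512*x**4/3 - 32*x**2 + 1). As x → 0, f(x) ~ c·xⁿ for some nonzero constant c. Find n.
10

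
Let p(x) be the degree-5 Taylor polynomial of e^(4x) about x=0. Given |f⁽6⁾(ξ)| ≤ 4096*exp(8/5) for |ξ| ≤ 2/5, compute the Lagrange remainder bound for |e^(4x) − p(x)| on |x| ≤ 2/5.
16384*exp(8/5)/703125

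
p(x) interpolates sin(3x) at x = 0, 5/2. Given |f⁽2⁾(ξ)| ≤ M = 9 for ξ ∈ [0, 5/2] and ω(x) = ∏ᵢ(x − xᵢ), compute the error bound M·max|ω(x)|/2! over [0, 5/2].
225/32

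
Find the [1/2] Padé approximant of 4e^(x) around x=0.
(4*x/3 + 4)/(x**2/6 - 2*x/3 + 1)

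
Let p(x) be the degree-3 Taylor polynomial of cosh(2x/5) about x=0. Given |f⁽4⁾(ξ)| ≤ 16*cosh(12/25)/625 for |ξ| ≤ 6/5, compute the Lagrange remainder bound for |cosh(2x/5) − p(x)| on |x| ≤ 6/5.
864*cosh(12/25)/390625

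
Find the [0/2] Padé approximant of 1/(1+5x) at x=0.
1/(5*x + 1)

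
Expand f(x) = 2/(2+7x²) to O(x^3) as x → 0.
1 - 7*x**2/2 + O(x**3)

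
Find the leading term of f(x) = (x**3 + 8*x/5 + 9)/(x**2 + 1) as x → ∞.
x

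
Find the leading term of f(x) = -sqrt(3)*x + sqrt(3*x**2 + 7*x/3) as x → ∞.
7*sqrt(3)/18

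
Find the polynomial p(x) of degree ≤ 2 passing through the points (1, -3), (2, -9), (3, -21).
-3*x**2 + 3*x - 3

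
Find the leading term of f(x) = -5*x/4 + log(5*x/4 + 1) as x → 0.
-25*x**2/32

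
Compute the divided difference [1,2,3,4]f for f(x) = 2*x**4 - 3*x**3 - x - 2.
17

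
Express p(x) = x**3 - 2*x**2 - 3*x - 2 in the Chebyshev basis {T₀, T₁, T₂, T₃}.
(-3)T₀ + (-9/4)T₁ - T₂ + (1/4)T₃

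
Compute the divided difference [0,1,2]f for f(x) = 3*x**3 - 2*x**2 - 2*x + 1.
7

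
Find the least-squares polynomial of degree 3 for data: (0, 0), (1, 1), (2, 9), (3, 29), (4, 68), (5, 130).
1/63 + (-229/378)x + (163/252)x² + (101/108)x³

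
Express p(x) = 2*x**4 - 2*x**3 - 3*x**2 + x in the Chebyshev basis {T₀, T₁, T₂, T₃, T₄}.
(-3/4)T₀ + (-1/2)T₁ + (-1/2)T₂ + (-1/2)T₃ + (1/4)T₄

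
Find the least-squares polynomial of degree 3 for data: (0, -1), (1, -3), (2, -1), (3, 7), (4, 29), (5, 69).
-10/9 + (-377/378)x + (-85/63)x² + (47/54)x³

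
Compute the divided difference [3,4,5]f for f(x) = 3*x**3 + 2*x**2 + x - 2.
38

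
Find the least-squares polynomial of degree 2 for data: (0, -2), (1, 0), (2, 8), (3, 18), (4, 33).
-11/5 + (4/5)x + (2)x²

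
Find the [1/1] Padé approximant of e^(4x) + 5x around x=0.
(73*x/9 + 1)/(1 - 8*x/9)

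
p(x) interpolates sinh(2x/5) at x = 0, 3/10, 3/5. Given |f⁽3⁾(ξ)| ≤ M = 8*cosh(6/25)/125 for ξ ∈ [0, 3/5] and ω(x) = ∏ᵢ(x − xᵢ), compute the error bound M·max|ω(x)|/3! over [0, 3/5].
sqrt(3)*cosh(6/25)/15625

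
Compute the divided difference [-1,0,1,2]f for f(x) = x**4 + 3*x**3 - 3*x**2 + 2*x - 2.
5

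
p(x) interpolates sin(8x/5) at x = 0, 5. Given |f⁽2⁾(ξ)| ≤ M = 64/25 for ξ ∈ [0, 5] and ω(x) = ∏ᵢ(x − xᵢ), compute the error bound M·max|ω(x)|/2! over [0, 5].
8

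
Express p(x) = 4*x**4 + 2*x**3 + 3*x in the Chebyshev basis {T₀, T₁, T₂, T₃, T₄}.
(3/2)T₀ + (9/2)T₁ + (2)T₂ + (1/2)T₃ + (1/2)T₄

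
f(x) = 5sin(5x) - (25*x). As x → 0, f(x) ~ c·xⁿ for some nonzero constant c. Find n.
3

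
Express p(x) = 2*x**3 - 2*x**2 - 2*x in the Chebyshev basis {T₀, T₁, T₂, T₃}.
-T₀ + (-1/2)T₁ - T₂ + (1/2)T₃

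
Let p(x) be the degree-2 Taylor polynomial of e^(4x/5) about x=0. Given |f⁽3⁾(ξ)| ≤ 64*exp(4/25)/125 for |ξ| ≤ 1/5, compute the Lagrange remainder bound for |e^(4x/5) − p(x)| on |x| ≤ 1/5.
32*exp(4/25)/46875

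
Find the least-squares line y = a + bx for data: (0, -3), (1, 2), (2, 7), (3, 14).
a = -17/5, b = 28/5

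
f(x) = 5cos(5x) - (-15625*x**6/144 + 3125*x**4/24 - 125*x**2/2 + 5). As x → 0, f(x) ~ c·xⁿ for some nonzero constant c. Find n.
8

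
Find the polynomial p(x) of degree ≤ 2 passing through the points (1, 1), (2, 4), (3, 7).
3*x - 2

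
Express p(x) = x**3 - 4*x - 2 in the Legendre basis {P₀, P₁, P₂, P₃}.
(-2)P₀ + (-17/5)P₁ + (2/5)P₃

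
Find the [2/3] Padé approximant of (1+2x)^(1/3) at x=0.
(14*x**2/9 + 8*x/3 + 1)/(-4*x**3/81 + 2*x**2/3 + 2*x + 1)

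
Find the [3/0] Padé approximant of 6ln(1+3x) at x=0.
9*x*(6*x**2 - 3*x + 2)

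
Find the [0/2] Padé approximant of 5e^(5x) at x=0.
5/(25*x**2/2 - 5*x + 1)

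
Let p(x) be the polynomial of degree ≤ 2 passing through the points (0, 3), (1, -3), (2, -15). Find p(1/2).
3/4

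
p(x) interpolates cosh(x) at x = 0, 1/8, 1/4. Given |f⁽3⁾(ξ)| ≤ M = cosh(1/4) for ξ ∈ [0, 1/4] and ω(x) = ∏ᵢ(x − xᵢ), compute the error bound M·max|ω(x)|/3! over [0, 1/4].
sqrt(3)*cosh(1/4)/13824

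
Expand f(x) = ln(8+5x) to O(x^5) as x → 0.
log(8) + 5*x/8 - 25*x**2/128 + 125*x**3/1536 - 625*x**4/16384 + O(x**5)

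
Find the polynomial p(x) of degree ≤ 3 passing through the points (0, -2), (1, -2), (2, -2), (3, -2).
-2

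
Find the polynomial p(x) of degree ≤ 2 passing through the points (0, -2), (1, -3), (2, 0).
2*x**2 - 3*x - 2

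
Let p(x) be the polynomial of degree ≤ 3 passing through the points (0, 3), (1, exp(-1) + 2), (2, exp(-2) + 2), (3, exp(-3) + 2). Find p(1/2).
(-5*e + 1 + 15*exp(2) + 37*exp(3))*exp(-3)/16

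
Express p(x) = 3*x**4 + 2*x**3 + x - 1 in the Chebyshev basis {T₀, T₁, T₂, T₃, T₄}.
(1/8)T₀ + (5/2)T₁ + (3/2)T₂ + (1/2)T₃ + (3/8)T₄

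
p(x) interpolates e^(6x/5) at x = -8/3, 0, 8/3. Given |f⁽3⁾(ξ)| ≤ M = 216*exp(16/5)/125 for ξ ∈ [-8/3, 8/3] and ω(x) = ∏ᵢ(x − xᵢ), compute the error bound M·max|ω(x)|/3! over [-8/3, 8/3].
4096*sqrt(3)*exp(16/5)/3375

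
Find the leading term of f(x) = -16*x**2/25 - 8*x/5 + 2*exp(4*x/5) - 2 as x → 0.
64*x**3/375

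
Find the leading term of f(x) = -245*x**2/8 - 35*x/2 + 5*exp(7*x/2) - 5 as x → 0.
1715*x**3/48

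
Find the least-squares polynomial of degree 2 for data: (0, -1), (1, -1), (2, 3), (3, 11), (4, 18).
-10/7 + (-1/7)x + (9/7)x²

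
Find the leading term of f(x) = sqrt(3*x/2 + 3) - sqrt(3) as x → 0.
sqrt(3)*x/4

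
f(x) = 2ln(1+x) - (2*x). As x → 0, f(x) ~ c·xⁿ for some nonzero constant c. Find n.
2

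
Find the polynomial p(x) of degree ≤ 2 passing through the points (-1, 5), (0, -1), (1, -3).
2*x**2 - 4*x - 1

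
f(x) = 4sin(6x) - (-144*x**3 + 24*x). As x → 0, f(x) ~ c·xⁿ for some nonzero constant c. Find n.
5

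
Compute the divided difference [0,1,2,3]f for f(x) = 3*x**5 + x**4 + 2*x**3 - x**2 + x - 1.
83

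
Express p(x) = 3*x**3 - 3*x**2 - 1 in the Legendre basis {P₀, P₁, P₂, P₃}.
(-2)P₀ + (9/5)P₁ + (-2)P₂ + (6/5)P₃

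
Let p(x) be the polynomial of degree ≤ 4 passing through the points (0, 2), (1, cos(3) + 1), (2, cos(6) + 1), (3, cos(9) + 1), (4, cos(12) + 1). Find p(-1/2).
35*cos(12)/128 - 45*cos(9)/32 + 189*cos(6)/64 - 105*cos(3)/32 + 443/128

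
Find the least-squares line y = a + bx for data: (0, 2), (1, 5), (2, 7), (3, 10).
a = 21/10, b = 13/5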